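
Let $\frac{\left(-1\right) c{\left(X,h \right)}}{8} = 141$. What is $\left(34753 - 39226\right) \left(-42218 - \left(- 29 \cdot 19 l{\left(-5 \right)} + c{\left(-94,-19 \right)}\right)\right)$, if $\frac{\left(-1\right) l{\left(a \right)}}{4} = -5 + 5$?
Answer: $183795570$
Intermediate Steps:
$c{\left(X,h \right)} = -1128$ ($c{\left(X,h \right)} = \left(-8\right) 141 = -1128$)
$l{\left(a \right)} = 0$ ($l{\left(a \right)} = - 4 \left(-5 + 5\right) = \left(-4\right) 0 = 0$)
$\left(34753 - 39226\right) \left(-42218 - \left(- 29 \cdot 19 l{\left(-5 \right)} + c{\left(-94,-19 \right)}\right)\right) = \left(34753 - 39226\right) \left(-42218 + \left(29 \cdot 19 \cdot 0 - -1128\right)\right) = - 4473 \left(-42218 + \left(551 \cdot 0 + 1128\right)\right) = - 4473 \left(-42218 + \left(0 + 1128\right)\right) = - 4473 \left(-42218 + 1128\right) = \left(-4473\right) \left(-41090\right) = 183795570$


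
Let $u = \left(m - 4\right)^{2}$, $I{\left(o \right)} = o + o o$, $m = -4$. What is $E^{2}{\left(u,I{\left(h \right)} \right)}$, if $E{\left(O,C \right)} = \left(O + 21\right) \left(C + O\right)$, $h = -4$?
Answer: $41731600$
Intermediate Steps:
$I{\left(o \right)} = o + o^{2}$
$u = 64$ ($u = \left(-4 - 4\right)^{2} = \left(-8\right)^{2} = 64$)
$E{\left(O,C \right)} = \left(21 + O\right) \left(C + O\right)$
$E^{2}{\left(u,I{\left(h \right)} \right)} = \left(64^{2} + 21 \left(- 4 \left(1 - 4\right)\right) + 21 \cdot 64 + - 4 \left(1 - 4\right) 64\right)^{2} = \left(4096 + 21 \left(\left(-4\right) \left(-3\right)\right) + 1344 + \left(-4\right) \left(-3\right) 64\right)^{2} = \left(4096 + 21 \cdot 12 + 1344 + 12 \cdot 64\right)^{2} = \left(4096 + 252 + 1344 + 768\right)^{2} = 6460^{2} = 41731600$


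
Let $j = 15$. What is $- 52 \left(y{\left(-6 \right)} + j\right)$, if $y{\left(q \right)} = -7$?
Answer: $-416$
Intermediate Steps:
$- 52 \left(y{\left(-6 \right)} + j\right) = - 52 \left(-7 + 15\right) = \left(-52\right) 8 = -416$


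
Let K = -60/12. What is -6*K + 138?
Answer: 168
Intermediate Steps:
K = -5 (K = -60/12 = -4*5/4 = -5)
-6*K + 138 = -6*(-5) + 138 = 30 + 138 = 168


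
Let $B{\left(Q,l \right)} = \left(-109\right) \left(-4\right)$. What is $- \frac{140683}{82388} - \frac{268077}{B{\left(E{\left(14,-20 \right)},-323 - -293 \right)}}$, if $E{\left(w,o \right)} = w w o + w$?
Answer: $- \frac{1384229104}{2245073} \approx -616.56$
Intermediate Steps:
$E{\left(w,o \right)} = w + o w^{2}$ ($E{\left(w,o \right)} = w^{2} o + w = o w^{2} + w = w + o w^{2}$)
$B{\left(Q,l \right)} = 436$
$- \frac{140683}{82388} - \frac{268077}{B{\left(E{\left(14,-20 \right)},-323 - -293 \right)}} = - \frac{140683}{82388} - \frac{268077}{436} = - \frac{1384229104}{2245073}$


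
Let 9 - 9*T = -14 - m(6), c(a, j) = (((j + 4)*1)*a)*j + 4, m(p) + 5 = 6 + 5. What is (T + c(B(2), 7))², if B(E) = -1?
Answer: 394384/81 ≈ 4868.9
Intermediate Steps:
m(p) = 6 (m(p) = -5 + (6 + 5) = -5 + 11 = 6)
c(a, j) = 4 + a*j*(4 + j) (c(a, j) = (((4 + j)*1)*a)*j + 4 = ((4 + j)*a)*j + 4 = (a*(4 + j))*j + 4 = a*j*(4 + j) + 4 = 4 + a*j*(4 + j))
T = 29/9 (T = 1 - (-14 - 1*6)/9 = 1 - (-14 - 6)/9 = 1 - ⅑*(-20) = 1 + 20/9 = 29/9 ≈ 3.2222)
(T + c(B(2), 7))² = (29/9 + (4 - 1*7² + 4*(-1)*7))² = (29/9 + (4 - 1*49 - 28))² = (29/9 + (4 - 49 - 28))² = (29/9 - 73)² = (-628/9)² = 394384/81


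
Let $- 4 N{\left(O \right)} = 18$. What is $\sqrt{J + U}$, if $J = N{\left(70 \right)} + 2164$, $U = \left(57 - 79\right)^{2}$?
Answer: $\frac{\sqrt{10574}}{2} \approx 51.415$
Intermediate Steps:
$N{\left(O \right)} = - \frac{9}{2}$ ($N{\left(O \right)} = \left(- \frac{1}{4}\right) 18 = - \frac{9}{2}$)
$U = 484$ ($U = \left(-22\right)^{2} = 484$)
$J = \frac{4319}{2}$ ($J = - \frac{9}{2} + 2164 = \frac{4319}{2} \approx 2159.5$)
$\sqrt{J + U} = \sqrt{\frac{4319}{2} + 484} = \sqrt{\frac{5287}{2}} = \frac{\sqrt{10574}}{2}$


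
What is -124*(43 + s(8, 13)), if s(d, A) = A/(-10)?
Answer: -25854/5 ≈ -5170.8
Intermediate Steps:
s(d, A) = -A/10 (s(d, A) = A*(-⅒) = -A/10)
-124*(43 + s(8, 13)) = -124*(43 - ⅒*13) = -124*(43 - 13/10) = -124*417/10 = -25854/5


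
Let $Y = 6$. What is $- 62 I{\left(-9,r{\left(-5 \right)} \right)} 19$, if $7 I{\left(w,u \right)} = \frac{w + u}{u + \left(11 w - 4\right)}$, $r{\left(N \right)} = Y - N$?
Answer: $\frac{589}{161} \approx 3.6584$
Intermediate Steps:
$r{\left(N \right)} = 6 - N$
$I{\left(w,u \right)} = \frac{u + w}{7 \left(-4 + u + 11 w\right)}$ ($I{\left(w,u \right)} = \frac{\left(w + u\right) \frac{1}{u + \left(11 w - 4\right)}}{7} = \frac{\left(u + w\right) \frac{1}{u + \left(-4 + 11 w\right)}}{7} = \frac{\left(u + w\right) \frac{1}{-4 + u + 11 w}}{7} = \frac{\frac{1}{-4 + u + 11 w} \left(u + w\right)}{7} = \frac{u + w}{7 \left(-4 + u + 11 w\right)}$)
$- 62 I{\left(-9,r{\left(-5 \right)} \right)} 19 = - 62 \frac{\left(6 - -5\right) - 9}{7 \left(-4 + \left(6 - -5\right) + 11 \left(-9\right)\right)} 19 = - 62 \frac{\left(6 + 5\right) - 9}{7 \left(-4 + \left(6 + 5\right) - 99\right)} 19 = - 62 \frac{11 - 9}{7 \left(-4 + 11 - 99\right)} 19 = - 62 \cdot \frac{1}{7} \frac{1}{-92} \cdot 2 \cdot 19 = - 62 \cdot \frac{1}{7} \left(- \frac{1}{92}\right) 2 \cdot 19 = \left(-62\right) \left(- \frac{1}{322}\right) 19 = \frac{31}{161} \cdot 19 = \frac{589}{161}$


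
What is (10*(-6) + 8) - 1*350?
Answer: -402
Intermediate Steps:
(10*(-6) + 8) - 1*350 = (-60 + 8) - 350 = -52 - 350 = -402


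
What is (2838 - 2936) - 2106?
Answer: -2204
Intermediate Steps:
(2838 - 2936) - 2106 = -98 - 2106 = -2204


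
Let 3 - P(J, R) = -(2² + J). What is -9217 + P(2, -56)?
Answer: -9208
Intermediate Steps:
P(J, R) = 7 + J (P(J, R) = 3 - (-1)*(2² + J) = 3 - (-1)*(4 + J) = 3 - (-4 - J) = 3 + (4 + J) = 7 + J)
-9217 + P(2, -56) = -9217 + (7 + 2) = -9217 + 9 = -9208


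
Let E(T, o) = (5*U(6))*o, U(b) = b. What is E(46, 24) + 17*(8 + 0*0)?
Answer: 856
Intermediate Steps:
E(T, o) = 30*o (E(T, o) = (5*6)*o = 30*o)
E(46, 24) + 17*(8 + 0*0) = 30*24 + 17*(8 + 0*0) = 720 + 17*(8 + 0) = 720 + 17*8 = 720 + 136 = 856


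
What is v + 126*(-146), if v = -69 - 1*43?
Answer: -18508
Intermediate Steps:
v = -112 (v = -69 - 43 = -112)
v + 126*(-146) = -112 + 126*(-146) = -112 - 18396 = -18508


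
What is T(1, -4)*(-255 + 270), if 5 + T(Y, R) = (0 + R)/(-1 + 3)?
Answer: -105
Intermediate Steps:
T(Y, R) = -5 + R/2 (T(Y, R) = -5 + (0 + R)/(-1 + 3) = -5 + R/2)
T(1, -4)*(-255 + 270) = (-5 + (½)*(-4))*(-255 + 270) = (-5 - 2)*15 = -7*15 = -105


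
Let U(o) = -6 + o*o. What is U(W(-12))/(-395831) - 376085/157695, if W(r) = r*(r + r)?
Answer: -32389001909/12484113909 ≈ -2.5944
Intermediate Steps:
W(r) = 2*r² (W(r) = r*(2*r) = 2*r²)
U(o) = -6 + o²
U(W(-12))/(-395831) - 376085/157695 = (-6 + (2*(-12)²)²)/(-395831) - 376085/157695 = (-6 + (2*144)²)*(-1/395831) - 376085*1/157695 = (-6 + 288²)*(-1/395831) - 75217/31539 = (-6 + 82944)*(-1/395831) - 75217/31539 = 82938*(-1/395831) - 75217/31539 = -82938/395831 - 75217/31539 = -32389001909/12484113909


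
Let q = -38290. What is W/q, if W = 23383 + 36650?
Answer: -60033/38290 ≈ -1.5679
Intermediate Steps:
W = 60033
W/q = 60033/(-38290) = 60033*(-1/38290) = -60033/38290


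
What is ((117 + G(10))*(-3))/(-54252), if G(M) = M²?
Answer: 217/18084 ≈ 0.012000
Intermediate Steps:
((117 + G(10))*(-3))/(-54252) = ((117 + 10²)*(-3))/(-54252) = ((117 + 100)*(-3))*(-1/54252) = (217*(-3))*(-1/54252) = -651*(-1/54252) = 217/18084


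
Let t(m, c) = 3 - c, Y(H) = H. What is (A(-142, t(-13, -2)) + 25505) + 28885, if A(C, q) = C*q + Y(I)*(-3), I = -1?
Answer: 53683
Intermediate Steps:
A(C, q) = 3 + C*q (A(C, q) = C*q - 1*(-3) = C*q + 3 = 3 + C*q)
(A(-142, t(-13, -2)) + 25505) + 28885 = ((3 - 142*(3 - 1*(-2))) + 25505) + 28885 = ((3 - 142*(3 + 2)) + 25505) + 28885 = ((3 - 142*5) + 25505) + 28885 = ((3 - 710) + 25505) + 28885 = (-707 + 25505) + 28885 = 24798 + 28885 = 53683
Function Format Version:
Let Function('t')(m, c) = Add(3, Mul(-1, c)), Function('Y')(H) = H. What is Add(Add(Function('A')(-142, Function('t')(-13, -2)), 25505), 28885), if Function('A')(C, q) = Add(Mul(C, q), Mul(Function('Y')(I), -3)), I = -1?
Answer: 53683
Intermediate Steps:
Function('A')(C, q) = Add(3, Mul(C, q)) (Function('A')(C, q) = Add(Mul(C, q), Mul(-1, -3)) = Add(Mul(C, q), 3) = Add(3, Mul(C, q)))
Add(Add(Function('A')(-142, Function('t')(-13, -2)), 25505), 28885) = Add(Add(Add(3, Mul(-142, Add(3, Mul(-1, -2)))), 25505), 28885) = Add(Add(Add(3, Mul(-142, Add(3, 2))), 25505), 28885) = Add(Add(Add(3, Mul(-142, 5)), 25505), 28885) = Add(Add(Add(3, -710), 25505), 28885) = Add(Add(-707, 25505), 28885) = Add(24798, 28885) = 53683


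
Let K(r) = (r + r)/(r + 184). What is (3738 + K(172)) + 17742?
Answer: 1911806/89 ≈ 21481.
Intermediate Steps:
K(r) = 2*r/(184 + r) (K(r) = (2*r)/(184 + r) = 2*r/(184 + r))
(3738 + K(172)) + 17742 = (3738 + 2*172/(184 + 172)) + 17742 = (3738 + 2*172/356) + 17742 = (3738 + 2*172*(1/356)) + 17742 = (3738 + 86/89) + 17742 = 332768/89 + 17742 = 1911806/89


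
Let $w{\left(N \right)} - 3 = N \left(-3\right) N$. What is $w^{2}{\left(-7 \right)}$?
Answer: $20736$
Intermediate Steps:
$w{\left(N \right)} = 3 - 3 N^{2}$ ($w{\left(N \right)} = 3 + N \left(-3\right) N = 3 + - 3 N N = 3 - 3 N^{2}$)
$w^{2}{\left(-7 \right)} = \left(3 - 3 \left(-7\right)^{2}\right)^{2} = \left(3 - 147\right)^{2} = \left(-144\right)^{2} = 20736$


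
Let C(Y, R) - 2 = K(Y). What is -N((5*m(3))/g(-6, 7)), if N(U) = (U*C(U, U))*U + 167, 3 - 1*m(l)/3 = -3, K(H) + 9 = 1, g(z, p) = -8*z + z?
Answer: -6833/49 ≈ -139.45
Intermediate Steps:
g(z, p) = -7*z
K(H) = -8 (K(H) = -9 + 1 = -8)
m(l) = 18 (m(l) = 9 - 3*(-3) = 9 + 9 = 18)
C(Y, R) = -6 (C(Y, R) = 2 - 8 = -6)
N(U) = 167 - 6*U² (N(U) = (U*(-6))*U + 167 = (-6*U)*U + 167 = -6*U² + 167 = 167 - 6*U²)
-N((5*m(3))/g(-6, 7)) = -(167 - 6*((5*18)/((-7*(-6))))²) = -(167 - 6*(90/42)²) = -(167 - 6*(90*(1/42))²) = -(167 - 6*(15/7)²) = -(167 - 6*225/49) = -(167 - 1350/49) = -1*6833/49 = -6833/49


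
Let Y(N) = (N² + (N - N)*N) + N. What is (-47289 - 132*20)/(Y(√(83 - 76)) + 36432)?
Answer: -606454277/442600238 + 16643*√7/442600238 ≈ -1.3701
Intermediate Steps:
Y(N) = N + N² (Y(N) = (N² + 0*N) + N = (N² + 0) + N = N² + N = N + N²)
(-47289 - 132*20)/(Y(√(83 - 76)) + 36432) = (-47289 - 132*20)/(√(83 - 76)*(1 + √(83 - 76)) + 36432) = (-47289 - 2640)/(√7*(1 + √7) + 36432) = -49929/(36432 + √7*(1 + √7))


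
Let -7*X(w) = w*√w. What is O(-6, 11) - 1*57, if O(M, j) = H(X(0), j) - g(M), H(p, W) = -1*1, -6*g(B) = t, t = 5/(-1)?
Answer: -353/6 ≈ -58.833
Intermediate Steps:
t = -5 (t = 5*(-1) = -5)
g(B) = ⅚ (g(B) = -⅙*(-5) = ⅚)
X(w) = -w^(3/2)/7 (X(w) = -w*√w/7 = -w^(3/2)/7)
H(p, W) = -1
O(M, j) = -11/6 (O(M, j) = -1 - 1*⅚ = -1 - ⅚ = -11/6)
O(-6, 11) - 1*57 = -11/6 - 1*57 = -11/6 - 57 = -353/6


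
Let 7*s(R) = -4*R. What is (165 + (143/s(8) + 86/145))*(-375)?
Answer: -46740525/928 ≈ -50367.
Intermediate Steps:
s(R) = -4*R/7 (s(R) = (-4*R)/7 = -4*R/7)
(165 + (143/s(8) + 86/145))*(-375) = (165 + (143/((-4/7*8)) + 86/145))*(-375) = (165 + (143/(-32/7) + 86*(1/145)))*(-375) = (165 + (143*(-7/32) + 86/145))*(-375) = (165 + (-1001/32 + 86/145))*(-375) = (165 - 142393/4640)*(-375) = (623207/4640)*(-375) = -46740525/928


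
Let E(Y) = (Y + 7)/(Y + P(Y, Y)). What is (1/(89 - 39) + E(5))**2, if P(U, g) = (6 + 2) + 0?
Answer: 375769/422500 ≈ 0.88939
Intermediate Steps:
P(U, g) = 8 (P(U, g) = 8 + 0 = 8)
E(Y) = (7 + Y)/(8 + Y) (E(Y) = (Y + 7)/(Y + 8) = (7 + Y)/(8 + Y))
(1/(89 - 39) + E(5))**2 = (1/(89 - 39) + (7 + 5)/(8 + 5))**2 = (1/50 + 12/13)**2 = (613/650)**2 = 375769/422500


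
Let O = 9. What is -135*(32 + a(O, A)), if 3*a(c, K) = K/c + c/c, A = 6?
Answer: -4395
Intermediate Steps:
a(c, K) = 1/3 + K/(3*c) (a(c, K) = (K/c + c/c)/3 = (K/c + 1)/3 = (1 + K/c)/3 = 1/3 + K/(3*c))
-135*(32 + a(O, A)) = -135*(32 + (1/3)*(6 + 9)/9) = -135*(32 + (1/3)*(1/9)*15) = -135*(32 + 5/9) = -135*293/9 = -4395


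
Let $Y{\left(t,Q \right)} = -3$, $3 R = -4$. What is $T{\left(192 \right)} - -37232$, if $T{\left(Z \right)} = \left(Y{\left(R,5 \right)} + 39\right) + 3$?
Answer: $37271$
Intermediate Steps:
$R = - \frac{4}{3}$ ($R = \frac{1}{3} \left(-4\right) = - \frac{4}{3} \approx -1.3333$)
$T{\left(Z \right)} = 39$ ($T{\left(Z \right)} = \left(-3 + 39\right) + 3 = 36 + 3 = 39$)
$T{\left(192 \right)} - -37232 = 39 - -37232 = 39 + 37232 = 37271$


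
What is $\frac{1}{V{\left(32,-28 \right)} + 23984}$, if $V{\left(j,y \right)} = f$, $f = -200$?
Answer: $\frac{1}{23784} \approx 4.2045 \cdot 10^{-5}$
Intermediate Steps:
$V{\left(j,y \right)} = -200$
$\frac{1}{V{\left(32,-28 \right)} + 23984} = \frac{1}{-200 + 23984} = \frac{1}{23784}$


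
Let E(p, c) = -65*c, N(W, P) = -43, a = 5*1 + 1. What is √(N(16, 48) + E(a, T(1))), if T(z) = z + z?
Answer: I*√173 ≈ 13.153*I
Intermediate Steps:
a = 6 (a = 5 + 1 = 6)
T(z) = 2*z
√(N(16, 48) + E(a, T(1))) = √(-43 - 130) = √(-173) = I*√173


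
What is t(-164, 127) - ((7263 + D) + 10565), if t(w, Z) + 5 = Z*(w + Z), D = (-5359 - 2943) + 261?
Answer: -14491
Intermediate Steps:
D = -8041 (D = -8302 + 261 = -8041)
t(w, Z) = -5 + Z*(Z + w) (t(w, Z) = -5 + Z*(w + Z) = -5 + Z*(Z + w))
t(-164, 127) - ((7263 + D) + 10565) = (-5 + 127² + 127*(-164)) - ((7263 - 8041) + 10565) = (-5 + 16129 - 20828) - (-778 + 10565) = -4704 - 1*9787 = -4704 - 9787 = -14491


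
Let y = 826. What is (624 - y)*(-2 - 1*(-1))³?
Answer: 202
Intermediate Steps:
(624 - y)*(-2 - 1*(-1))³ = (624 - 1*826)*(-2 - 1*(-1))³ = (624 - 826)*(-2 + 1)³ = -202*(-1)³ = -202*(-1) = 202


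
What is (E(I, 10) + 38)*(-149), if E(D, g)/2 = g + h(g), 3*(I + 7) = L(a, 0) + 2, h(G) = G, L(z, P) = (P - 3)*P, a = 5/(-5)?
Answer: -11622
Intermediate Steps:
a = -1 (a = 5*(-⅕) = -1)
L(z, P) = P*(-3 + P) (L(z, P) = (-3 + P)*P = P*(-3 + P))
I = -19/3 (I = -7 + (0*(-3 + 0) + 2)/3 = -7 + (0*(-3) + 2)/3 = -7 + (0 + 2)/3 = -7 + (⅓)*2 = -7 + ⅔ = -19/3 ≈ -6.3333)
E(D, g) = 4*g (E(D, g) = 2*(g + g) = 2*(2*g) = 4*g)
(E(I, 10) + 38)*(-149) = (4*10 + 38)*(-149) = (40 + 38)*(-149) = 78*(-149) = -11622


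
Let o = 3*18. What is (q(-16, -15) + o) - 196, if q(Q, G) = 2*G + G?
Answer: -187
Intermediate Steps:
q(Q, G) = 3*G
o = 54
(q(-16, -15) + o) - 196 = (3*(-15) + 54) - 196 = (-45 + 54) - 196 = 9 - 196 = -187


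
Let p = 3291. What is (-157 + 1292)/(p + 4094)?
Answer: 227/1477 ≈ 0.15369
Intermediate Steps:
(-157 + 1292)/(p + 4094) = (-157 + 1292)/(3291 + 4094) = 1135/7385 = 1135*(1/7385) = 227/1477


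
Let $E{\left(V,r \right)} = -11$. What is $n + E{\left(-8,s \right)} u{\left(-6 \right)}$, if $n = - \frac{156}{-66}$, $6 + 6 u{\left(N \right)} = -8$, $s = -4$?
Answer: $\frac{925}{33} \approx 28.03$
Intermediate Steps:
$u{\left(N \right)} = - \frac{7}{3}$ ($u{\left(N \right)} = -1 + \frac{1}{6} \left(-8\right) = -1 - \frac{4}{3} = - \frac{7}{3}$)
$n = \frac{26}{11}$ ($n = \left(-156\right) \left(- \frac{1}{66}\right) = \frac{26}{11} \approx 2.3636$)
$n + E{\left(-8,s \right)} u{\left(-6 \right)} = \frac{26}{11} - - \frac{77}{3} = \frac{26}{11} + \frac{77}{3} = \frac{925}{33}$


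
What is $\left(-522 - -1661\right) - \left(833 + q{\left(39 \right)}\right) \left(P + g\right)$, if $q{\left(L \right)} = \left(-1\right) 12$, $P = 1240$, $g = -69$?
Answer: $-960252$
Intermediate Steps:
$q{\left(L \right)} = -12$
$\left(-522 - -1661\right) - \left(833 + q{\left(39 \right)}\right) \left(P + g\right) = \left(-522 - -1661\right) - \left(833 - 12\right) \left(1240 - 69\right) = \left(-522 + 1661\right) - 821 \cdot 1171 = 1139 - 961391 = -960252$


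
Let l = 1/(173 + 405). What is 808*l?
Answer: 404/289 ≈ 1.3979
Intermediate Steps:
l = 1/578 ≈ 0.0017301
808*l = 808*(1/578) = 404/289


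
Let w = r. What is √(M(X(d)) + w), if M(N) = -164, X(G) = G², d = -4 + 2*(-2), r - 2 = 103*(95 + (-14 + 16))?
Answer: √9829 ≈ 99.141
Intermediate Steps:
r = 9993 (r = 2 + 103*(95 + (-14 + 16)) = 2 + 103*(95 + 2) = 2 + 103*97 = 2 + 9991 = 9993)
d = -8 (d = -4 - 4 = -8)
w = 9993
√(M(X(d)) + w) = √(-164 + 9993) = √9829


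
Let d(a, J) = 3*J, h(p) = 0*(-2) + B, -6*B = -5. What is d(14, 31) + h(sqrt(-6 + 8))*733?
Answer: 4223/6 ≈ 703.83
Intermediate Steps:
B = 5/6 (B = -1/6*(-5) = 5/6 ≈ 0.83333)
h(p) = 5/6 (h(p) = 0*(-2) + 5/6 = 0 + 5/6 = 5/6)
d(14, 31) + h(sqrt(-6 + 8))*733 = 3*31 + (5/6)*733 = 93 + 3665/6 = 4223/6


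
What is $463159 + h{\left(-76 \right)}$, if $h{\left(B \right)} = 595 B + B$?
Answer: $417863$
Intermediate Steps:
$h{\left(B \right)} = 596 B$
$463159 + h{\left(-76 \right)} = 463159 + 596 \left(-76\right) = 463159 - 45296 = 417863$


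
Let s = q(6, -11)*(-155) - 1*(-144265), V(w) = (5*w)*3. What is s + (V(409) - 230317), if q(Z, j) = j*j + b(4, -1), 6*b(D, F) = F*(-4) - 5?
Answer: -591877/6 ≈ -98646.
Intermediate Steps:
b(D, F) = -⅚ - 2*F/3 (b(D, F) = (F*(-4) - 5)/6 = (-4*F - 5)/6 = (-5 - 4*F)/6 = -⅚ - 2*F/3)
q(Z, j) = -⅙ + j² (q(Z, j) = j*j + (-⅚ - ⅔*(-1)) = j² + (-⅚ + ⅔) = j² - ⅙ = -⅙ + j²)
V(w) = 15*w
s = 753215/6 (s = (-⅙ + (-11)²)*(-155) - 1*(-144265) = (-⅙ + 121)*(-155) + 144265 = (725/6)*(-155) + 144265 = -112375/6 + 144265 = 753215/6 ≈ 1.2554e+5)
s + (V(409) - 230317) = 753215/6 + (15*409 - 230317) = 753215/6 + (6135 - 230317) = 753215/6 - 224182 = -591877/6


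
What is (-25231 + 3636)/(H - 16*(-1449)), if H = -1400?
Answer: -3085/3112 ≈ -0.99132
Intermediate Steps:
(-25231 + 3636)/(H - 16*(-1449)) = (-25231 + 3636)/(-1400 - 16*(-1449)) = -21595/(-1400 + 23184) = -21595/21784 = -21595*1/21784 = -3085/3112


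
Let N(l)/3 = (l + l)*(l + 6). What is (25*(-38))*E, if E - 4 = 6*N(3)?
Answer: -927200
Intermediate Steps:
N(l) = 6*l*(6 + l) (N(l) = 3*((l + l)*(l + 6)) = 3*((2*l)*(6 + l)) = 3*(2*l*(6 + l)) = 6*l*(6 + l))
E = 976 (E = 4 + 6*(6*3*(6 + 3)) = 4 + 6*(6*3*9) = 4 + 6*162 = 4 + 972 = 976)
(25*(-38))*E = (25*(-38))*976 = -950*976 = -927200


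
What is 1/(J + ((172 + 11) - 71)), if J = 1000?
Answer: 1/1112 ≈ 0.00089928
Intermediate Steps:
1/(J + ((172 + 11) - 71)) = 1/(1000 + ((172 + 11) - 71)) = 1/(1000 + (183 - 71)) = 1/(1000 + 112) = 1/1112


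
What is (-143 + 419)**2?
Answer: 76176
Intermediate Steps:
(-143 + 419)**2 = 276**2 = 76176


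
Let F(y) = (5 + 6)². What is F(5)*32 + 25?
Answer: 3897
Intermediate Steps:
F(y) = 121 (F(y) = 11² = 121)
F(5)*32 + 25 = 121*32 + 25 = 3872 + 25 = 3897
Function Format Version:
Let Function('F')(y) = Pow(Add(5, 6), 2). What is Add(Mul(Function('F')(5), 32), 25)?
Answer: 3897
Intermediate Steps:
Function('F')(y) = 121 (Function('F')(y) = Pow(11, 2) = 121)
Add(Mul(Function('F')(5), 32), 25) = Add(Mul(121, 32), 25) = Add(3872, 25) = 3897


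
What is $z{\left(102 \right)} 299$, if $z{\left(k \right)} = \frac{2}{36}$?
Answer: $\frac{299}{18} \approx 16.611$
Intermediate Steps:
$z{\left(k \right)} = \frac{1}{18}$ ($z{\left(k \right)} = 2 \cdot \frac{1}{36} = \frac{1}{18}$)
$z{\left(102 \right)} 299 = \frac{1}{18} \cdot 299 = \frac{299}{18}$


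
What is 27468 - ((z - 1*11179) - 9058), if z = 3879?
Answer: 43826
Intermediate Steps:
27468 - ((z - 1*11179) - 9058) = 27468 - ((3879 - 1*11179) - 9058) = 27468 - ((3879 - 11179) - 9058) = 27468 - (-7300 - 9058) = 27468 - 1*(-16358) = 27468 + 16358 = 43826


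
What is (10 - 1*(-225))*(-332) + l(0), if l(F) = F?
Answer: -78020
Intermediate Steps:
(10 - 1*(-225))*(-332) + l(0) = (10 - 1*(-225))*(-332) + 0 = (10 + 225)*(-332) + 0 = 235*(-332) + 0 = -78020 + 0 = -78020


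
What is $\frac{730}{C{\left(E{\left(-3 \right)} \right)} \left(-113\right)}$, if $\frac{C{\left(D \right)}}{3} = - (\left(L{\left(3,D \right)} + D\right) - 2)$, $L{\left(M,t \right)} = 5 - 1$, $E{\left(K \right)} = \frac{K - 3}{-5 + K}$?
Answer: $\frac{2920}{3729} \approx 0.78305$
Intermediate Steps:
$E{\left(K \right)} = \frac{-3 + K}{-5 + K}$
$L{\left(M,t \right)} = 4$ ($L{\left(M,t \right)} = 5 - 1 = 4$)
$C{\left(D \right)} = -6 - 3 D$ ($C{\left(D \right)} = 3 \left(- (\left(4 + D\right) - 2)\right) = 3 \left(- (2 + D)\right) = 3 \left(-2 - D\right) = -6 - 3 D$)
$\frac{730}{C{\left(E{\left(-3 \right)} \right)} \left(-113\right)} = \frac{730}{\left(-6 - 3 \frac{-3 - 3}{-5 - 3}\right) \left(-113\right)} = \frac{730}{\left(-6 - 3 \frac{1}{-8} \left(-6\right)\right) \left(-113\right)} = \frac{730}{\left(-6 - 3 \left(\left(- \frac{1}{8}\right) \left(-6\right)\right)\right) \left(-113\right)} = \frac{730}{\left(-6 - \frac{9}{4}\right) \left(-113\right)} = \frac{730}{\left(- \frac{33}{4}\right) \left(-113\right)} = \frac{730}{\frac{3729}{4}} = 730 \cdot \frac{4}{3729} = \frac{2920}{3729}$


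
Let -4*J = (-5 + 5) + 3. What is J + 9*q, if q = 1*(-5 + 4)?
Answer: -39/4 ≈ -9.7500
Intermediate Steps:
J = -¾ (J = -((-5 + 5) + 3)/4 = -(0 + 3)/4 = -¼*3 = -¾ ≈ -0.75000)
q = -1 (q = 1*(-1) = -1)
J + 9*q = -¾ + 9*(-1) = -¾ - 9 = -39/4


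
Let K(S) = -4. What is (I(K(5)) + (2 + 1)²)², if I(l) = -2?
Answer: 49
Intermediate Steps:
(I(K(5)) + (2 + 1)²)² = (-2 + (2 + 1)²)² = (-2 + 3²)² = (-2 + 9)² = 7² = 49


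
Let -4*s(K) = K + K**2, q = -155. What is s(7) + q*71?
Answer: -11019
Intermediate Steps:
s(K) = -K/4 - K**2/4 (s(K) = -(K + K**2)/4 = -K/4 - K**2/4)
s(7) + q*71 = -1/4*7*(1 + 7) - 155*71 = -1/4*7*8 - 11005 = -14 - 11005 = -11019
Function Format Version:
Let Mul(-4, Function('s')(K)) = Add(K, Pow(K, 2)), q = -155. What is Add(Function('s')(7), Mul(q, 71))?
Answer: -11019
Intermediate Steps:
Function('s')(K) = Add(Mul(Rational(-1, 4), K), Mul(Rational(-1, 4), Pow(K, 2))) (Function('s')(K) = Mul(Rational(-1, 4), Add(K, Pow(K, 2))) = Add(Mul(Rational(-1, 4), K), Mul(Rational(-1, 4), Pow(K, 2))))
Add(Function('s')(7), Mul(q, 71)) = Add(Mul(Rational(-1, 4), 7, Add(1, 7)), Mul(-155, 71)) = Add(Mul(Rational(-1, 4), 7, 8), -11005) = Add(-14, -11005) = -11019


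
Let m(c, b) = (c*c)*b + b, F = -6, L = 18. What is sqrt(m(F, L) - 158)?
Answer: 2*sqrt(127) ≈ 22.539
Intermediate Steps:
m(c, b) = b + b*c**2 (m(c, b) = c**2*b + b = b*c**2 + b = b + b*c**2)
sqrt(m(F, L) - 158) = sqrt(18*(1 + (-6)**2) - 158) = sqrt(18*(1 + 36) - 158) = sqrt(18*37 - 158) = sqrt(666 - 158) = sqrt(508) = 2*sqrt(127)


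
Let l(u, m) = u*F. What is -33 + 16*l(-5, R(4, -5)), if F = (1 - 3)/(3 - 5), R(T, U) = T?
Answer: -113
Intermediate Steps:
F = 1 (F = -2/(-2) = -2*(-½) = 1)
l(u, m) = u (l(u, m) = u*1 = u)
-33 + 16*l(-5, R(4, -5)) = -33 + 16*(-5) = -33 - 80 = -113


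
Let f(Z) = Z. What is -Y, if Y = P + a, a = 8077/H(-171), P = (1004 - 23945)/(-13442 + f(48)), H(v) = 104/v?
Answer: 9248482467/696488 ≈ 13279.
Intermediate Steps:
P = 22941/13394 (P = (1004 - 23945)/(-13442 + 48) = -22941/(-13394) = -22941*(-1/13394) = 22941/13394 ≈ 1.7128)
a = -1381167/104 (a = 8077/((104/(-171))) = 8077/((104*(-1/171))) = 8077/(-104/171) = 8077*(-171/104) = -1381167/104 ≈ -13280.)
Y = -9248482467/696488 (Y = 22941/13394 - 1381167/104 = -9248482467/696488 ≈ -13279.)
-Y = -1*(-9248482467/696488) = 9248482467/696488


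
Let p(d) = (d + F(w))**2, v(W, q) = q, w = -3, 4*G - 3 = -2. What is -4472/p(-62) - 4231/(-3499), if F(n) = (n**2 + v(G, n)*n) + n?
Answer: -6301249/7729291 ≈ -0.81524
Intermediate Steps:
G = 1/4 (G = 3/4 + (1/4)*(-2) = 3/4 - 1/2 = 1/4 ≈ 0.25000)
F(n) = n + 2*n**2 (F(n) = (n**2 + n*n) + n = (n**2 + n**2) + n = 2*n**2 + n = n + 2*n**2)
p(d) = (15 + d)**2 (p(d) = (d - 3*(1 + 2*(-3)))**2 = (d - 3*(1 - 6))**2 = (d - 3*(-5))**2 = (d + 15)**2 = (15 + d)**2)
-4472/p(-62) - 4231/(-3499) = -4472/(15 - 62)**2 - 4231/(-3499) = -4472/((-47)**2) - 4231*(-1/3499) = -4472/2209 + 4231/3499 = -6301249/7729291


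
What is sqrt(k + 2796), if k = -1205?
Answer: sqrt(1591) ≈ 39.887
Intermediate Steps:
sqrt(k + 2796) = sqrt(-1205 + 2796) = sqrt(1591)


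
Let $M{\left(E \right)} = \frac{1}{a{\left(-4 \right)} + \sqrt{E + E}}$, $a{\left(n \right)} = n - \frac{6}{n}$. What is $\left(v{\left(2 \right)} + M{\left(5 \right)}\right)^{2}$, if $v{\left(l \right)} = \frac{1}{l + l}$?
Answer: $\frac{1117}{720} + \frac{22 \sqrt{10}}{45} \approx 3.0974$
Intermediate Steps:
$v{\left(l \right)} = \frac{1}{2 l}$
$a{\left(n \right)} = n - \frac{6}{n}$
$M{\left(E \right)} = \frac{1}{- \frac{5}{2} + \sqrt{2} \sqrt{E}}$ ($M{\left(E \right)} = \frac{1}{\left(-4 - \frac{6}{-4}\right) + \sqrt{E + E}} = \frac{1}{\left(-4 - - \frac{3}{2}\right) + \sqrt{2 E}} = \frac{1}{\left(-4 + \frac{3}{2}\right) + \sqrt{2} \sqrt{E}} = \frac{1}{- \frac{5}{2} + \sqrt{2} \sqrt{E}}$)
$\left(v{\left(2 \right)} + M{\left(5 \right)}\right)^{2} = \left(\frac{1}{2 \cdot 2} + \frac{2}{-5 + 2 \sqrt{2} \sqrt{5}}\right)^{2} = \left(\frac{1}{2} \cdot \frac{1}{2} + \frac{2}{-5 + 2 \sqrt{10}}\right)^{2} = \left(\frac{1}{4} + \frac{2}{-5 + 2 \sqrt{10}}\right)^{2}$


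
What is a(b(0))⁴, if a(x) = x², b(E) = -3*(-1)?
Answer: 6561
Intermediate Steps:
b(E) = 3
a(b(0))⁴ = (3²)⁴ = 9⁴ = 6561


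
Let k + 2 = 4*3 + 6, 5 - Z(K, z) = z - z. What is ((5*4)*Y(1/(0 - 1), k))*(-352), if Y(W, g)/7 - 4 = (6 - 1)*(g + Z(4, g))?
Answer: -5371520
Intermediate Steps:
Z(K, z) = 5 (Z(K, z) = 5 - (z - z) = 5 - 1*0 = 5 + 0 = 5)
k = 16 (k = -2 + (4*3 + 6) = -2 + (12 + 6) = -2 + 18 = 16)
Y(W, g) = 203 + 35*g (Y(W, g) = 28 + 7*((6 - 1)*(g + 5)) = 28 + 7*(5*(5 + g)) = 28 + 7*(25 + 5*g) = 28 + (175 + 35*g) = 203 + 35*g)
((5*4)*Y(1/(0 - 1), k))*(-352) = ((5*4)*(203 + 35*16))*(-352) = (20*(203 + 560))*(-352) = (20*763)*(-352) = 15260*(-352) = -5371520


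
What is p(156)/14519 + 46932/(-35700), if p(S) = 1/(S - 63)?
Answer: -5280891262/4017044325 ≈ -1.3146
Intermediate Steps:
p(S) = 1/(-63 + S)
p(156)/14519 + 46932/(-35700) = 1/((-63 + 156)*14519) + 46932/(-35700) = (1/14519)/93 + 46932*(-1/35700) = (1/93)*(1/14519) - 3911/2975 = 1/1350267 - 3911/2975 = -5280891262/4017044325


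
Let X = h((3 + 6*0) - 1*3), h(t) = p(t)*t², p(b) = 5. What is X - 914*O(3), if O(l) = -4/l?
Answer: 3656/3 ≈ 1218.7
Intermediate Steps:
h(t) = 5*t²
X = 0 (X = 5*((3 + 6*0) - 1*3)² = 5*((3 + 0) - 3)² = 5*(3 - 3)² = 5*0² = 5*0 = 0)
X - 914*O(3) = 0 - (-3656)/3 = 0 - 914*(-4/3) = 0 + 3656/3 = 3656/3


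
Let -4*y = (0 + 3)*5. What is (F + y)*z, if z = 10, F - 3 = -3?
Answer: -75/2 ≈ -37.500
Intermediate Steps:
y = -15/4 (y = -(0 + 3)*5/4 = -3*5/4 = -1/4*15 = -15/4 ≈ -3.7500)
F = 0 (F = 3 - 3 = 0)
(F + y)*z = (0 - 15/4)*10 = -15/4*10 = -75/2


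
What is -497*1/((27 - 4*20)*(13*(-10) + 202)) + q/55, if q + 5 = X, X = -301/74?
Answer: -24443/705960 ≈ -0.034624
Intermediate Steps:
X = -301/74 (X = -301*1/74 = -301/74 ≈ -4.0676)
q = -671/74 (q = -5 - 301/74 = -671/74 ≈ -9.0676)
-497*1/((27 - 4*20)*(13*(-10) + 202)) + q/55 = -497*1/((27 - 4*20)*(13*(-10) + 202)) - 671/74/55 = -497*1/((-130 + 202)*(27 - 80)) - 671/74*1/55 = -497/((-53*72)) - 61/370 = -497/(-3816) - 61/370 = -497*(-1/3816) - 61/370 = 497/3816 - 61/370 = -24443/705960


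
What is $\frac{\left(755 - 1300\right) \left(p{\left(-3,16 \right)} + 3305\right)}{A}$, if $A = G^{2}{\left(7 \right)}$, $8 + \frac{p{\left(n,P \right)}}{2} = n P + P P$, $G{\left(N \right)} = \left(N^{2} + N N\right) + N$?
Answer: $- \frac{26923}{147} \approx -183.15$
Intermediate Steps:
$G{\left(N \right)} = N + 2 N^{2}$ ($G{\left(N \right)} = \left(N^{2} + N^{2}\right) + N = 2 N^{2} + N = N + 2 N^{2}$)
$p{\left(n,P \right)} = -16 + 2 P^{2} + 2 P n$ ($p{\left(n,P \right)} = -16 + 2 \left(n P + P P\right) = -16 + 2 \left(P n + P^{2}\right) = -16 + 2 \left(P^{2} + P n\right) = -16 + \left(2 P^{2} + 2 P n\right) = -16 + 2 P^{2} + 2 P n$)
$A = 11025$ ($A = \left(7 \left(1 + 2 \cdot 7\right)\right)^{2} = \left(7 \left(1 + 14\right)\right)^{2} = \left(7 \cdot 15\right)^{2} = 105^{2} = 11025$)
$\frac{\left(755 - 1300\right) \left(p{\left(-3,16 \right)} + 3305\right)}{A} = \frac{\left(755 - 1300\right) \left(\left(-16 + 2 \cdot 16^{2} + 2 \cdot 16 \left(-3\right)\right) + 3305\right)}{11025} = - 545 \left(\left(-16 + 2 \cdot 256 - 96\right) + 3305\right) \frac{1}{11025} = - 545 \left(\left(-16 + 512 - 96\right) + 3305\right) \frac{1}{11025} = - 545 \left(400 + 3305\right) \frac{1}{11025} = \left(-545\right) 3705 \cdot \frac{1}{11025} = \left(-2019225\right) \frac{1}{11025} = - \frac{26923}{147}$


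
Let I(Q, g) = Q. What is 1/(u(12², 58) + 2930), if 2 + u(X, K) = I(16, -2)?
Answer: 1/2944 ≈ 0.00033967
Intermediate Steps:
u(X, K) = 14 (u(X, K) = -2 + 16 = 14)
1/(u(12², 58) + 2930) = 1/(14 + 2930) = 1/2944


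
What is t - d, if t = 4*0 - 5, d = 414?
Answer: -419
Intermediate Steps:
t = -5 (t = 0 - 5 = -5)
t - d = -5 - 1*414 = -5 - 414 = -419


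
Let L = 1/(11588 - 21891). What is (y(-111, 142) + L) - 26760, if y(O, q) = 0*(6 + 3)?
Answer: -275708281/10303 ≈ -26760.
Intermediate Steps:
L = -1/10303 (L = 1/(-10303) = -1/10303 ≈ -9.7059e-5)
y(O, q) = 0 (y(O, q) = 0*9 = 0)
(y(-111, 142) + L) - 26760 = (0 - 1/10303) - 26760 = -1/10303 - 26760 = -275708281/10303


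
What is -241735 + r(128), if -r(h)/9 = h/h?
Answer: -241744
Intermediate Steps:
r(h) = -9 (r(h) = -9*h/h = -9*1 = -9)
-241735 + r(128) = -241735 - 9 = -241744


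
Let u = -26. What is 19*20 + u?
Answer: 354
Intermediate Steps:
19*20 + u = 19*20 - 26 = 380 - 26 = 354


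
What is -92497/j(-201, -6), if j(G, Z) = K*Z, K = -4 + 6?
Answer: 92497/12 ≈ 7708.1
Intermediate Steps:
K = 2
j(G, Z) = 2*Z
-92497/j(-201, -6) = -92497/(2*(-6)) = -92497/(-12) = -92497*(-1/12) = 92497/12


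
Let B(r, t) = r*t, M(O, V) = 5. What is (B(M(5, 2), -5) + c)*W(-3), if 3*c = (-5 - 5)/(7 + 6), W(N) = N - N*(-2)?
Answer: 2955/13 ≈ 227.31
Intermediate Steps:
W(N) = 3*N (W(N) = N - (-2)*N = N + 2*N = 3*N)
c = -10/39 (c = ((-5 - 5)/(7 + 6))/3 = (-10/13)/3 = (-10*1/13)/3 = (⅓)*(-10/13) = -10/39 ≈ -0.25641)
(B(M(5, 2), -5) + c)*W(-3) = (5*(-5) - 10/39)*(3*(-3)) = (-25 - 10/39)*(-9) = -985/39*(-9) = 2955/13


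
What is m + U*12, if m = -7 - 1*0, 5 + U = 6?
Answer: 5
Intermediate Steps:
U = 1 (U = -5 + 6 = 1)
m = -7 (m = -7 + 0 = -7)
m + U*12 = -7 + 1*12 = -7 + 12 = 5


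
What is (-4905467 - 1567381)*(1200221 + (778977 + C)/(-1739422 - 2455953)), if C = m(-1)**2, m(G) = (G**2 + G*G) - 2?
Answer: -32593226052854121504/4195375 ≈ -7.7688e+12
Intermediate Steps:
m(G) = -2 + 2*G**2 (m(G) = (G**2 + G**2) - 2 = 2*G**2 - 2 = -2 + 2*G**2)
C = 0 (C = (-2 + 2*(-1)**2)**2 = (-2 + 2*1)**2 = (-2 + 2)**2 = 0**2 = 0)
(-4905467 - 1567381)*(1200221 + (778977 + C)/(-1739422 - 2455953)) = (-4905467 - 1567381)*(1200221 + (778977 + 0)/(-1739422 - 2455953)) = -6472848*(1200221 + 778977/(-4195375)) = -6472848*(1200221 + 778977*(-1/4195375)) = -6472848*(1200221 - 778977/4195375) = -6472848*5035376398898/4195375 = -32593226052854121504/4195375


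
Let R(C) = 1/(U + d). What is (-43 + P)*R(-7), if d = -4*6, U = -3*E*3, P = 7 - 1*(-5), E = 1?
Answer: 31/33 ≈ 0.93939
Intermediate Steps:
P = 12 (P = 7 + 5 = 12)
U = -9 (U = -3*1*3 = -3*3 = -9)
d = -24
R(C) = -1/33 (R(C) = 1/(-9 - 24) = 1/(-33) = -1/33)
(-43 + P)*R(-7) = (-43 + 12)*(-1/33) = -31*(-1/33) = 31/33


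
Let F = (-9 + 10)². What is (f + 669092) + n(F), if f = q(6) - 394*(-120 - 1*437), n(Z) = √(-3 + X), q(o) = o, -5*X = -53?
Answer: 888556 + √190/5 ≈ 8.8856e+5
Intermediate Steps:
X = 53/5 (X = -⅕*(-53) = 53/5 ≈ 10.600)
F = 1 (F = 1² = 1)
n(Z) = √190/5 (n(Z) = √(-3 + 53/5) = √(38/5) = √190/5)
f = 219464 (f = 6 - 394*(-120 - 1*437) = 6 - 394*(-120 - 437) = 6 - 394*(-557) = 6 + 219458 = 219464)
(f + 669092) + n(F) = (219464 + 669092) + √190/5 = 888556 + √190/5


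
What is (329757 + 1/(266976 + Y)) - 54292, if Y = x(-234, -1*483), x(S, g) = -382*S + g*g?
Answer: 162428763646/589653 ≈ 2.7547e+5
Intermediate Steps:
x(S, g) = g**2 - 382*S (x(S, g) = -382*S + g**2 = g**2 - 382*S)
Y = 322677 (Y = (-1*483)**2 - 382*(-234) = (-483)**2 + 89388 = 233289 + 89388 = 322677)
(329757 + 1/(266976 + Y)) - 54292 = (329757 + 1/(266976 + 322677)) - 54292 = (329757 + 1/589653) - 54292 = 194442204322/589653 - 54292 = 162428763646/589653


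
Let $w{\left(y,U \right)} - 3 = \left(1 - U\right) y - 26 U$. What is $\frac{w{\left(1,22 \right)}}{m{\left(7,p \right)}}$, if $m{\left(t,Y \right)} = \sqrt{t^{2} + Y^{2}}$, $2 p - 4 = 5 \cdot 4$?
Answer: $- \frac{590 \sqrt{193}}{193} \approx -42.469$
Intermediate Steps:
$w{\left(y,U \right)} = 3 - 26 U + y \left(1 - U\right)$ ($w{\left(y,U \right)} = 3 - \left(26 U - \left(1 - U\right) y\right) = 3 - \left(26 U - y \left(1 - U\right)\right) = 3 - 26 U + y \left(1 - U\right)$)
$p = 12$ ($p = 2 + \frac{5 \cdot 4}{2} = 2 + \frac{1}{2} \cdot 20 = 2 + 10 = 12$)
$m{\left(t,Y \right)} = \sqrt{Y^{2} + t^{2}}$
$\frac{w{\left(1,22 \right)}}{m{\left(7,p \right)}} = \frac{3 + 1 - 572 - 22 \cdot 1}{\sqrt{12^{2} + 7^{2}}} = \frac{3 + 1 - 572 - 22}{\sqrt{144 + 49}} = - \frac{590}{\sqrt{193}} = - 590 \frac{\sqrt{193}}{193} = - \frac{590 \sqrt{193}}{193}$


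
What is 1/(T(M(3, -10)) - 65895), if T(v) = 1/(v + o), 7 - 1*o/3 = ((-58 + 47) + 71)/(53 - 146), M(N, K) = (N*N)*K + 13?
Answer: -1676/110440051 ≈ -1.5176e-5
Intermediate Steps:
M(N, K) = 13 + K*N**2 (M(N, K) = N**2*K + 13 = K*N**2 + 13 = 13 + K*N**2)
o = 711/31 (o = 21 - 3*((-58 + 47) + 71)/(53 - 146) = 21 - 3*(-11 + 71)/(-93) = 21 - 180*(-1)/93 = 21 - 3*(-20/31) = 21 + 60/31 = 711/31 ≈ 22.935)
T(v) = 1/(711/31 + v) (T(v) = 1/(v + 711/31) = 1/(711/31 + v))
1/(T(M(3, -10)) - 65895) = 1/(31/(711 + 31*(13 - 10*3**2)) - 65895) = 1/(31/(711 + 31*(13 - 10*9)) - 65895) = 1/(31/(711 + 31*(13 - 90)) - 65895) = 1/(31/(711 + 31*(-77)) - 65895) = 1/(31/(711 - 2387) - 65895) = 1/(31/(-1676) - 65895) = 1/(31*(-1/1676) - 65895) = 1/(-31/1676 - 65895) = 1/(-110440051/1676) = -1676/110440051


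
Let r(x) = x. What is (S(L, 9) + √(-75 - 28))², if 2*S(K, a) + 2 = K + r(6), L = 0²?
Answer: (2 + I*√103)² ≈ -99.0 + 40.596*I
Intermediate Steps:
L = 0
S(K, a) = 2 + K/2 (S(K, a) = -1 + (K + 6)/2 = -1 + (6 + K)/2 = -1 + (3 + K/2) = 2 + K/2)
(S(L, 9) + √(-75 - 28))² = ((2 + (½)*0) + √(-75 - 28))² = ((2 + 0) + √(-103))² = (2 + I*√103)²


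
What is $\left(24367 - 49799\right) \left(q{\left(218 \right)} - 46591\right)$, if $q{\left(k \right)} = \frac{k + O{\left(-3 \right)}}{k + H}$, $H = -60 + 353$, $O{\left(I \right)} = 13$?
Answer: $\frac{86497029520}{73} \approx 1.1849 \cdot 10^{9}$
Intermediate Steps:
$H = 293$
$q{\left(k \right)} = \frac{13 + k}{293 + k}$ ($q{\left(k \right)} = \frac{k + 13}{k + 293} = \frac{13 + k}{293 + k}$)
$\left(24367 - 49799\right) \left(q{\left(218 \right)} - 46591\right) = \left(24367 - 49799\right) \left(\frac{13 + 218}{293 + 218} - 46591\right) = - 25432 \left(\frac{1}{511} \cdot 231 - 46591\right) = - 25432 \left(\frac{33}{73} - 46591\right) = \left(-25432\right) \left(- \frac{3401110}{73}\right) = \frac{86497029520}{73}$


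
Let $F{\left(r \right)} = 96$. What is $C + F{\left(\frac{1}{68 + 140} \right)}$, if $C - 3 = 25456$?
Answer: $25555$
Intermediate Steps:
$C = 25459$ ($C = 3 + 25456 = 25459$)
$C + F{\left(\frac{1}{68 + 140} \right)} = 25459 + 96 = 25555$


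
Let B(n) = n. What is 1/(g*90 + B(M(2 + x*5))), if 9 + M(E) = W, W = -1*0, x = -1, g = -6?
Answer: -1/549 ≈ -0.0018215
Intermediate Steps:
W = 0
M(E) = -9 (M(E) = -9 + 0 = -9)
1/(g*90 + B(M(2 + x*5))) = 1/(-6*90 - 9) = 1/(-540 - 9) = 1/(-549) = -1/549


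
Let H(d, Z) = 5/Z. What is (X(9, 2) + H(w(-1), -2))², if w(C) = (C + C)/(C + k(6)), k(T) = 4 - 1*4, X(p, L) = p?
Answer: 169/4 ≈ 42.250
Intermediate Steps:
k(T) = 0 (k(T) = 4 - 4 = 0)
w(C) = 2 (w(C) = (C + C)/(C + 0) = (2*C)/C = 2)
(X(9, 2) + H(w(-1), -2))² = (9 + 5/(-2))² = (9 + 5*(-½))² = (9 - 5/2)² = (13/2)² = 169/4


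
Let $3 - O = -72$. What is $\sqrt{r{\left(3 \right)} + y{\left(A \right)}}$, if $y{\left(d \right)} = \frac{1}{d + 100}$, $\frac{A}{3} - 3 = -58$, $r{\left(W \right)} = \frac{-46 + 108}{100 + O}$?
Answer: $\frac{\sqrt{70161}}{455} \approx 0.58215$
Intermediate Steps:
$O = 75$ ($O = 3 - -72 = 3 + 72 = 75$)
$r{\left(W \right)} = \frac{62}{175}$ ($r{\left(W \right)} = \frac{-46 + 108}{100 + 75} = \frac{62}{175}$)
$A = -165$ ($A = 9 + 3 \left(-58\right) = 9 - 174 = -165$)
$y{\left(d \right)} = \frac{1}{100 + d}$
$\sqrt{r{\left(3 \right)} + y{\left(A \right)}} = \sqrt{\frac{62}{175} + \frac{1}{100 - 165}} = \sqrt{\frac{62}{175} + \frac{1}{-65}} = \sqrt{\frac{62}{175} - \frac{1}{65}} = \sqrt{\frac{771}{2275}} = \frac{\sqrt{70161}}{455}$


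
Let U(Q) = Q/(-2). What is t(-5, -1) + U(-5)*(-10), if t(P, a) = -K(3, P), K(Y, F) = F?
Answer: -20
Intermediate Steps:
U(Q) = -Q/2 (U(Q) = Q*(-½) = -Q/2)
t(P, a) = -P
t(-5, -1) + U(-5)*(-10) = -1*(-5) - ½*(-5)*(-10) = 5 + (5/2)*(-10) = 5 - 25 = -20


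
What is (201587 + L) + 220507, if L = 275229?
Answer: 697323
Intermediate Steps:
(201587 + L) + 220507 = (201587 + 275229) + 220507 = 476816 + 220507 = 697323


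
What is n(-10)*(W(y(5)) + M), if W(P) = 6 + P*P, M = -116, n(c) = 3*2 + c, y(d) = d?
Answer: 340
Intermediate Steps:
n(c) = 6 + c
W(P) = 6 + P**2
n(-10)*(W(y(5)) + M) = (6 - 10)*((6 + 5**2) - 116) = -4*((6 + 25) - 116) = -4*(31 - 116) = -4*(-85) = 340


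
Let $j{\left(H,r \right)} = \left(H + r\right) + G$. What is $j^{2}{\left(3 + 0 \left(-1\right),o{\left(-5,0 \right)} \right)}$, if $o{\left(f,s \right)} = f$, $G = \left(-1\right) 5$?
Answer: $49$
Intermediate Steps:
$G = -5$
$j{\left(H,r \right)} = -5 + H + r$ ($j{\left(H,r \right)} = \left(H + r\right) - 5 = -5 + H + r$)
$j^{2}{\left(3 + 0 \left(-1\right),o{\left(-5,0 \right)} \right)} = \left(-5 + \left(3 + 0 \left(-1\right)\right) - 5\right)^{2} = \left(-5 + \left(3 + 0\right) - 5\right)^{2} = \left(-5 + 3 - 5\right)^{2} = \left(-7\right)^{2} = 49$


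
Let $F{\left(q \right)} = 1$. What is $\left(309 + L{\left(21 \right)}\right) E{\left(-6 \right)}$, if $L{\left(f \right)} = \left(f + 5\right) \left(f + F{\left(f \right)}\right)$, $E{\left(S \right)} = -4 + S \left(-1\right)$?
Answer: $1762$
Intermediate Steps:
$E{\left(S \right)} = -4 - S$
$L{\left(f \right)} = \left(1 + f\right) \left(5 + f\right)$ ($L{\left(f \right)} = \left(f + 5\right) \left(f + 1\right) = \left(5 + f\right) \left(1 + f\right) = \left(1 + f\right) \left(5 + f\right)$)
$\left(309 + L{\left(21 \right)}\right) E{\left(-6 \right)} = \left(309 + \left(5 + 21^{2} + 6 \cdot 21\right)\right) \left(-4 - -6\right) = \left(309 + \left(5 + 441 + 126\right)\right) \left(-4 + 6\right) = \left(309 + 572\right) 2 = 881 \cdot 2 = 1762$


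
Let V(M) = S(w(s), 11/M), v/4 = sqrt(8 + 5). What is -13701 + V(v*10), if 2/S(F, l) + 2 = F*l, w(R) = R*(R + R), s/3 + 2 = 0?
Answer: -116470901/8501 + 990*sqrt(13)/8501 ≈ -13700.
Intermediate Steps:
s = -6 (s = -6 + 3*0 = -6 + 0 = -6)
w(R) = 2*R**2 (w(R) = R*(2*R) = 2*R**2)
v = 4*sqrt(13) (v = 4*sqrt(8 + 5) = 4*sqrt(13) ≈ 14.422)
S(F, l) = 2/(-2 + F*l)
V(M) = 2/(-2 + 792/M) (V(M) = 2/(-2 + (2*(-6)**2)*(11/M)) = 2/(-2 + (2*36)*(11/M)) = 2/(-2 + 72*(11/M)) = 2/(-2 + 792/M))
-13701 + V(v*10) = -13701 + ((4*sqrt(13))*10)/(396 - 4*sqrt(13)*10) = -13701 + (40*sqrt(13))/(396 - 40*sqrt(13)) = -13701 + 40*sqrt(13)/(396 - 40*sqrt(13))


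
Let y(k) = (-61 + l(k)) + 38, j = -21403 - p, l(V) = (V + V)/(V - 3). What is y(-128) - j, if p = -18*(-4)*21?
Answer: 2999108/131 ≈ 22894.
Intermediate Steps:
p = 1512 (p = 72*21 = 1512)
l(V) = 2*V/(-3 + V) (l(V) = (2*V)/(-3 + V) = 2*V/(-3 + V))
j = -22915 (j = -21403 - 1*1512 = -21403 - 1512 = -22915)
y(k) = -23 + 2*k/(-3 + k) (y(k) = (-61 + 2*k/(-3 + k)) + 38 = -23 + 2*k/(-3 + k))
y(-128) - j = 3*(23 - 7*(-128))/(-3 - 128) - 1*(-22915) = 3*(23 + 896)/(-131) + 22915 = 3*(-1/131)*919 + 22915 = -2757/131 + 22915 = 2999108/131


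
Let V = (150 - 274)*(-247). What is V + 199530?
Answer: 230158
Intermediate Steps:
V = 30628 (V = -124*(-247) = 30628)
V + 199530 = 30628 + 199530 = 230158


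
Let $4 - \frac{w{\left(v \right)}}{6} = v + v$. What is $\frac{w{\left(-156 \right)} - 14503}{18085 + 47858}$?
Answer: $- \frac{12607}{65943} \approx -0.19118$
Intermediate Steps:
$w{\left(v \right)} = 24 - 12 v$ ($w{\left(v \right)} = 24 - 6 \left(v + v\right) = 24 - 6 \cdot 2 v = 24 - 12 v$)
$\frac{w{\left(-156 \right)} - 14503}{18085 + 47858} = \frac{\left(24 - -1872\right) - 14503}{18085 + 47858} = \frac{\left(24 + 1872\right) - 14503}{65943} = \left(1896 - 14503\right) \frac{1}{65943} = \left(-12607\right) \frac{1}{65943} = - \frac{12607}{65943}$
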